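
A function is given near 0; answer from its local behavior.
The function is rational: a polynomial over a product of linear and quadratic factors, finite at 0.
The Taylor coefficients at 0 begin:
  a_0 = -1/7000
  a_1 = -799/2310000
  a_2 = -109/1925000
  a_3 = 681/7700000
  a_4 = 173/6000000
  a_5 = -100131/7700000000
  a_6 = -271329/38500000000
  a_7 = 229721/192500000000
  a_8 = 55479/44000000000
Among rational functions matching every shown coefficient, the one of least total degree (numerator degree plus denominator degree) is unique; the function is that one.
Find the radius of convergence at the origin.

The radius of convergence is sqrt(10).

No rational of total degree below 7 reproduces all 9 coefficients; solving the [1/6] Pade equations on them gives f(θ) = (-10*θ/33 - 1/7)/(θ**2 - θ + 10)**3, whose expansion matches every shown term.
Denominator factor (θ**2 - θ + 10)^3: discriminant -39, complex-conjugate roots (1/2) + ((1/2)*sqrt(39))*i and (1/2) - ((1/2)*sqrt(39))*i; poles of order 3, moduli sqrt(10) and sqrt(10).
The radius of convergence is the smallest modulus among the singular points: sqrt(10).


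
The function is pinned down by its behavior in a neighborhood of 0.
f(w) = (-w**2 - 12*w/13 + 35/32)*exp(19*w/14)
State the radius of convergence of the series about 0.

The radius of convergence is infinite.

The factor exp(19*w/14) is entire and contributes no finite singular point.
The polynomial part has no poles.
No finite singular points: the Taylor series at 0 converges everywhere.


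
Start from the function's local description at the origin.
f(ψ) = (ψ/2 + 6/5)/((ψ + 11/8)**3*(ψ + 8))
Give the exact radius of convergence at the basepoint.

The radius of convergence is 11/8.

Denominator factor (ψ + 11/8)^3: pole of order 3 at -11/8, modulus 11/8.
Denominator factor (ψ + 8): pole of order 1 at -8, modulus 8.
The radius of convergence is the smallest modulus among the singular points: 11/8.


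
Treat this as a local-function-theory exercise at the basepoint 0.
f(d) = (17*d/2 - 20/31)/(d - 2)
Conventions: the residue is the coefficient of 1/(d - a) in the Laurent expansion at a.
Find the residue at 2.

At the order-1 pole 2 set g(d) = (d - (2))*f(d) = 17*d/2 - 20/31.
Simple pole: residue = g(a) at a = 2, which is 507/31.

The residue is 507/31.


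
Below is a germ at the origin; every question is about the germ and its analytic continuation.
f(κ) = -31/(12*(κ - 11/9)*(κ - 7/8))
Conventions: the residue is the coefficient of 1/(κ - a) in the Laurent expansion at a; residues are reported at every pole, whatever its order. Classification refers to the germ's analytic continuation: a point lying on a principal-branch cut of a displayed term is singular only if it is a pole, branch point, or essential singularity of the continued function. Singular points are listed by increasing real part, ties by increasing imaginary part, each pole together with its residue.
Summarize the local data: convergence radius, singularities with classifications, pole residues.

Radius of convergence at 0: 7/8.
At 7/8: a pole of order 1; residue 186/25.
At 11/9: a pole of order 1; residue -186/25.

Denominator factor (κ - 7/8): pole of order 1 at 7/8, modulus 7/8.
Denominator factor (κ - 11/9): pole of order 1 at 11/9, modulus 11/9.
The radius of convergence is the smallest modulus among the singular points: 7/8.
At the order-1 pole 7/8 set g(κ) = (κ - (7/8))*f(κ) = -31/(12*(κ - 11/9)).
Simple pole: residue = g(a) at a = 7/8, which is 186/25.
At the order-1 pole 11/9 set g(κ) = (κ - (11/9))*f(κ) = -31/(12*(κ - 7/8)).
Simple pole: residue = g(a) at a = 11/9, which is -186/25.
List the singular points by increasing real part (a conjugate pair: the negative imaginary part first).


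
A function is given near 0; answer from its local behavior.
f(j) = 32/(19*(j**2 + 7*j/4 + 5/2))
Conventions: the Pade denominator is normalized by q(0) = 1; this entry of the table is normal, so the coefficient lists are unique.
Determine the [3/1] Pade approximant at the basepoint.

Taylor coefficients needed (expand at 0): a_0 = 64/95, a_1 = -224/475, a_2 = 144/2375, a_3 = 1736/11875, a_4 = -7516/59375.
Write the denominator as Q(j) = 1 + q1*j. Requiring Q*f - P = O(j^5) with deg P <= 3 kills the coefficients of j^4..j^4 in Q*f:
  j^4: a_4 + q1*a_3 = 0, i.e. -7516/59375 + (1736/11875)*q1 = 0.
Solving this linear system: q1 = 1879/2170.
The numerator is Q*f truncated at degree 3: P0 = a_0 = 64/95; P1 = a_1 + q1*a_0 = 2304/20615; P2 = a_2 + q1*a_1 = -1024/2945; P3 = a_3 + q1*a_2 = 4096/20615.

The Pade approximant has numerator coefficients [64/95, 2304/20615, -1024/2945, 4096/20615]; denominator coefficients [1, 1879/2170].


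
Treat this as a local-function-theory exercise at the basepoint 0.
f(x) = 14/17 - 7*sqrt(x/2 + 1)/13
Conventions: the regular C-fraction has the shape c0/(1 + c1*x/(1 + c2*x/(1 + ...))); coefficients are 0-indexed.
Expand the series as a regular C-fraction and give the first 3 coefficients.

The regular C-fraction coefficients are [63/221, 17/36, -25/72].

Taylor coefficients (expand at 0): a_0 = 63/221, a_1 = -7/52, a_2 = 7/416.
c0 = a_0 = 63/221. Peel one level at a time: if S = 1 + c*x/S' with S'(0) = 1, then c is the x-coefficient of S and S' = c*x/(S - 1).
S_1 = c0/f = 1 + (17/36)*x + (425/2592)*x^2 + ...; c1 = 17/36.
S_2 = c1*x/(S_1 - 1) = 1 + (-25/72)*x + ...; c2 = -25/72.


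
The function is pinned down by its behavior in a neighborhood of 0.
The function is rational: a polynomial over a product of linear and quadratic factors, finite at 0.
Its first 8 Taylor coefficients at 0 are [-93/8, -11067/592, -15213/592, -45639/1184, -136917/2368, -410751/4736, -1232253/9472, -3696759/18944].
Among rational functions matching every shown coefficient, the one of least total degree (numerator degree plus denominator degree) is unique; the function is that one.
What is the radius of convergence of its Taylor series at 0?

The radius of convergence is 2/3.

No rational of total degree below 3 reproduces all 8 coefficients; solving the [2/1] Pade equations on them gives f(τ) = (-25*τ**2/16 + 31*τ/37 + 31/4)/(τ - 2/3), whose expansion matches every shown term.
Denominator factor (τ - 2/3): pole of order 1 at 2/3, modulus 2/3.
The radius of convergence is the smallest modulus among the singular points: 2/3.


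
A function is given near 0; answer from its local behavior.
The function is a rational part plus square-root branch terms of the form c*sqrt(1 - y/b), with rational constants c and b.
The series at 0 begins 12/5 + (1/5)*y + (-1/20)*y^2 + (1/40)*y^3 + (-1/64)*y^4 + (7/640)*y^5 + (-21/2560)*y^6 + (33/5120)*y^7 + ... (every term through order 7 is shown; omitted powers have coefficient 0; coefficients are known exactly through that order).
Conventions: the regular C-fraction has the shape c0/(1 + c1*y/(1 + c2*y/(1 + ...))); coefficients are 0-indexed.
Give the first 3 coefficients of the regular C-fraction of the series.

Taylor coefficients (read off): a_0 = 12/5, a_1 = 1/5, a_2 = -1/20.
c0 = a_0 = 12/5. Peel one level at a time: if S = 1 + c*y/S' with S'(0) = 1, then c is the y-coefficient of S and S' = c*y/(S - 1).
S_1 = c0/f = 1 + (-1/12)*y + (1/36)*y^2 + ...; c1 = -1/12.
S_2 = c1*y/(S_1 - 1) = 1 + (1/3)*y + ...; c2 = 1/3.

The regular C-fraction coefficients are [12/5, -1/12, 1/3].


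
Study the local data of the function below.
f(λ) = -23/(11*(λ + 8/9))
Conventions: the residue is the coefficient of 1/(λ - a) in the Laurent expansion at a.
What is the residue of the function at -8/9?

The residue is -23/11.

At the order-1 pole -8/9 set g(λ) = (λ - (-8/9))*f(λ) = -23/11.
Simple pole: residue = g(a) at a = -8/9, which is -23/11.


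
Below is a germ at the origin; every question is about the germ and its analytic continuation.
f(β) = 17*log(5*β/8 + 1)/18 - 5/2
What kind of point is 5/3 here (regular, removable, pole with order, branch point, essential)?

The point is a regular point.

There is no denominator, hence no pole anywhere.
Branch term log(1 - β/(-8/5)): argument at 5/3 is 49/24, nonzero, so 5/3 is not its branch point (a point on a principal cut is still regular for the continued germ).
So the germ continues analytically to 5/3.


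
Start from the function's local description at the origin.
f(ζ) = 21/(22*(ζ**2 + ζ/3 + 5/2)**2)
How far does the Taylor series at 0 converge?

Denominator factor (ζ**2 + ζ/3 + 5/2)^2: discriminant -89/9, complex-conjugate roots (-1/6) + ((1/6)*sqrt(89))*i and (-1/6) - ((1/6)*sqrt(89))*i; poles of order 2, moduli (1/2)*sqrt(10) and (1/2)*sqrt(10).
The radius of convergence is the smallest modulus among the singular points: (1/2)*sqrt(10).

The radius of convergence is (1/2)*sqrt(10).


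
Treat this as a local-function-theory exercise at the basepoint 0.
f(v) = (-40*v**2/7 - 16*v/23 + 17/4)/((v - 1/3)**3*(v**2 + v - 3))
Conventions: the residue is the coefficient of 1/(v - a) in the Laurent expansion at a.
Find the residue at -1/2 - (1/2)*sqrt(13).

The factor v**2 + v - 3 splits as (v - a)(v - a') with a = -1/2 - (1/2)*sqrt(13), a' = -1/2 + (1/2)*sqrt(13). At the order-1 pole a set g(v) = (v - a)*f(v) = [(-40*v**2/7 - 16*v/23 + 17/4)/(v - 1/3)**3] / (v - a').
Simple pole: residue = g(a) at a = -1/2 - (1/2)*sqrt(13), which is -2257254/1958887 + (1699731/7835548)*sqrt(13).

The residue is -2257254/1958887 + (1699731/7835548)*sqrt(13).


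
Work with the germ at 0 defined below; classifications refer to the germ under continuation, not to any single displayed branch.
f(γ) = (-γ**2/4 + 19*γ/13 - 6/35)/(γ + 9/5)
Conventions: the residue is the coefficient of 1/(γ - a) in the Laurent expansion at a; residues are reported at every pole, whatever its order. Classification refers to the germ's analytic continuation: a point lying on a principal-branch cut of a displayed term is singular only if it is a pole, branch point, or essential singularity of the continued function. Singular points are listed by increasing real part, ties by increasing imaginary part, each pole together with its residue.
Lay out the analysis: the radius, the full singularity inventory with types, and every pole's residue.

Denominator factor (γ + 9/5): pole of order 1 at -9/5, modulus 9/5.
The radius of convergence is the smallest modulus among the singular points: 9/5.
At the order-1 pole -9/5 set g(γ) = (γ - (-9/5))*f(γ) = -γ**2/4 + 19*γ/13 - 6/35.
Simple pole: residue = g(a) at a = -9/5, which is -32871/9100.

Radius of convergence at 0: 9/5.
At -9/5: a pole of order 1; residue -32871/9100.


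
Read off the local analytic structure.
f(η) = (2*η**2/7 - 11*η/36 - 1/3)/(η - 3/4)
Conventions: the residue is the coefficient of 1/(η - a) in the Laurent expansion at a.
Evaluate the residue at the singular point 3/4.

At the order-1 pole 3/4 set g(η) = (η - (3/4))*f(η) = 2*η**2/7 - 11*η/36 - 1/3.
Simple pole: residue = g(a) at a = 3/4, which is -45/112.

The residue is -45/112.


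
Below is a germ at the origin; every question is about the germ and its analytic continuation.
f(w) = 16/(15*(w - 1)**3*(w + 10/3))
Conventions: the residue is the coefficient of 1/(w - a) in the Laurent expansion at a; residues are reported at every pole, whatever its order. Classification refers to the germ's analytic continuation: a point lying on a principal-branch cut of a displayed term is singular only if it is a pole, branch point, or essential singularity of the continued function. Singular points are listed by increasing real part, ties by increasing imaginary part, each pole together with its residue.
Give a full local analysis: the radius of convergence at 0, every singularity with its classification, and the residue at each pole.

Denominator factor (w + 10/3): pole of order 1 at -10/3, modulus 10/3.
Denominator factor (w - 1)^3: pole of order 3 at 1, modulus 1.
The radius of convergence is the smallest modulus among the singular points: 1.
At the order-1 pole -10/3 set g(w) = (w - (-10/3))*f(w) = 16/(15*(w - 1)**3).
Simple pole: residue = g(a) at a = -10/3, which is -144/10985.
At the order-3 pole 1 set g(w) = (w - (1))^3*f(w) = 16/(15*(w + 10/3)).
Order-3 pole: residue = g''(a)/2; g''(1) = 288/10985, so the residue is 144/10985.
List the singular points by increasing real part (a conjugate pair: the negative imaginary part first).

Radius of convergence at 0: 1.
At -10/3: a pole of order 1; residue -144/10985.
At 1: a pole of order 3; residue 144/10985.


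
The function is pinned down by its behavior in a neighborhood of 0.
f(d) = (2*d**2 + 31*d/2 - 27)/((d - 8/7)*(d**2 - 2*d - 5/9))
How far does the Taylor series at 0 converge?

The radius of convergence is -1 + (1/3)*sqrt(14).

Denominator factor (d**2 - 2*d - 5/9): discriminant 56/9, real irrational roots 1 + (1/3)*sqrt(14) and 1 - (1/3)*sqrt(14); poles of order 1, moduli 1 + (1/3)*sqrt(14) and -1 + (1/3)*sqrt(14).
Denominator factor (d - 8/7): pole of order 1 at 8/7, modulus 8/7.
The radius of convergence is the smallest modulus among the singular points: -1 + (1/3)*sqrt(14).


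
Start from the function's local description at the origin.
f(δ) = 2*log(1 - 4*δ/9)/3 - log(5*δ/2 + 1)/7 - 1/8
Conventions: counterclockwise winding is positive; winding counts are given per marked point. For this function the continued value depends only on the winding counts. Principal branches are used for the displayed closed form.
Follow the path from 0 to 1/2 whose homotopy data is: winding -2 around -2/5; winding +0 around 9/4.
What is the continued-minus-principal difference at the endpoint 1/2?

The rational part is single-valued and drops out of the difference; each branch term changes only by its own monodromy.
(2/3)*log(1 - δ/(9/4)): winding 0 around 9/4, so this term returns to its principal value, contribution 0.
(-1/7)*log(1 - δ/(-2/5)): each positive loop around -2/5 adds 2*pi*i to the log, so winding -2 contributes (-1/7)*(-2)*2*pi*i = (4/7)*pi*i.
Summing the contributions at δ = 1/2 gives (4/7)*pi*i.

Continued minus principal equals (4/7)*pi*i.


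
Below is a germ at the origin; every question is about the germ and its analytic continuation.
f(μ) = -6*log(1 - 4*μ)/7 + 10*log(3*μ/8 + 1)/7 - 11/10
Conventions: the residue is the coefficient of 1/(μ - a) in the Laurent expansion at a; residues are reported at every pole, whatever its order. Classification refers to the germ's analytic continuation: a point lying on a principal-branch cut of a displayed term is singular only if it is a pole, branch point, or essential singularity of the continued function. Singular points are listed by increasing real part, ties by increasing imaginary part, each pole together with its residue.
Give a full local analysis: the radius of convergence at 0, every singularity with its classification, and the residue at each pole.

Radius of convergence at 0: 1/4.
At -8/3: a logarithmic branch point.
At 1/4: a logarithmic branch point.

Branch term (-6/7)*log(1 - μ/(1/4)): its argument vanishes at μ = 1/4, a logarithmic branch point, modulus 1/4.
Branch term (10/7)*log(1 - μ/(-8/3)): its argument vanishes at μ = -8/3, a logarithmic branch point, modulus 8/3.
The radius of convergence is the smallest modulus among the singular points: 1/4.
List the singular points by increasing real part (a conjugate pair: the negative imaginary part first).


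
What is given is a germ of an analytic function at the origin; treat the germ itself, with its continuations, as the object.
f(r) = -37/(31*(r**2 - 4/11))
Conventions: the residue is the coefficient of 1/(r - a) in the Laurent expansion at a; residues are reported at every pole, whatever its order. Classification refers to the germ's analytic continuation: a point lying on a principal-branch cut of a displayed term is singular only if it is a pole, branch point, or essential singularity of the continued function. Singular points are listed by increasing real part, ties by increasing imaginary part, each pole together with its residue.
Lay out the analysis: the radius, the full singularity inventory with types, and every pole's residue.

Radius of convergence at 0: (2/11)*sqrt(11).
At -(2/11)*sqrt(11): a pole of order 1; residue (37/124)*sqrt(11).
At (2/11)*sqrt(11): a pole of order 1; residue -(37/124)*sqrt(11).

Denominator factor (r**2 - 4/11): discriminant 16/11, real irrational roots (2/11)*sqrt(11) and -(2/11)*sqrt(11); poles of order 1, moduli (2/11)*sqrt(11) and (2/11)*sqrt(11).
The radius of convergence is the smallest modulus among the singular points: (2/11)*sqrt(11).
The factor r**2 - 4/11 splits as (r - a)(r - a') with a = -(2/11)*sqrt(11), a' = (2/11)*sqrt(11). At the order-1 pole a set g(r) = (r - a)*f(r) = [-37/31] / (r - a').
Simple pole: residue = g(a) at a = -(2/11)*sqrt(11), which is (37/124)*sqrt(11).
The factor r**2 - 4/11 splits as (r - a)(r - a') with a = (2/11)*sqrt(11), a' = -(2/11)*sqrt(11). At the order-1 pole a set g(r) = (r - a)*f(r) = [-37/31] / (r - a').
Simple pole: residue = g(a) at a = (2/11)*sqrt(11), which is -(37/124)*sqrt(11).
List the singular points by increasing real part (a conjugate pair: the negative imaginary part first).


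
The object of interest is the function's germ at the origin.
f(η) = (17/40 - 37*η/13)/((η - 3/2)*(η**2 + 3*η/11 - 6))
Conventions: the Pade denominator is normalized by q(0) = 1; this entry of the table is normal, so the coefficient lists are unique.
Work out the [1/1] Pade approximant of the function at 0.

Taylor coefficients needed (expand at 0): a_0 = 17/360, a_1 = -87293/308880, a_2 = -3971497/20386080.
Write the denominator as Q(η) = 1 + q1*η. Requiring Q*f - P = O(η^3) with deg P <= 1 kills the coefficients of η^2..η^2 in Q*f:
  η^2: a_2 + q1*a_1 = 0, i.e. -3971497/20386080 + (-87293/308880)*q1 = 0.
Solving this linear system: q1 = -3971497/5761338.
The numerator is Q*f truncated at degree 1: P0 = a_0 = 17/360; P1 = a_1 + q1*a_0 = -128754071/408531240.

The Pade approximant has numerator coefficients [17/360, -128754071/408531240]; denominator coefficients [1, -3971497/5761338].


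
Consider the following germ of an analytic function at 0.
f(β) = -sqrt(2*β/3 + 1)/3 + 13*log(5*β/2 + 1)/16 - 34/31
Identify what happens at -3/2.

The point is an algebraic (square-root) branch point.

The term (-1/3)*sqrt(1 - β/(-3/2)) has argument 1 - -3/2/(-3/2) = 0 at -3/2: a square-root (algebraic, two-sheeted) branch point; the remaining terms are analytic or single-valued there.


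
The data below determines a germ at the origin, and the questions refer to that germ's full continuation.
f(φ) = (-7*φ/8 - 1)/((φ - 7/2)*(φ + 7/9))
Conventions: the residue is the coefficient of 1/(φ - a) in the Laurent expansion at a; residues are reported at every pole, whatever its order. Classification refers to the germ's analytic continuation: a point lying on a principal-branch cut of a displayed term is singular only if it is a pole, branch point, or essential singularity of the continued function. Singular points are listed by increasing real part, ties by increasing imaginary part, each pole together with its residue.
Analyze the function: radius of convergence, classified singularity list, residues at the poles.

Radius of convergence at 0: 7/9.
At -7/9: a pole of order 1; residue 23/308.
At 7/2: a pole of order 1; residue -585/616.

Denominator factor (φ + 7/9): pole of order 1 at -7/9, modulus 7/9.
Denominator factor (φ - 7/2): pole of order 1 at 7/2, modulus 7/2.
The radius of convergence is the smallest modulus among the singular points: 7/9.
At the order-1 pole -7/9 set g(φ) = (φ - (-7/9))*f(φ) = (-7*φ/8 - 1)/(φ - 7/2).
Simple pole: residue = g(a) at a = -7/9, which is 23/308.
At the order-1 pole 7/2 set g(φ) = (φ - (7/2))*f(φ) = (-7*φ/8 - 1)/(φ + 7/9).
Simple pole: residue = g(a) at a = 7/2, which is -585/616.
List the singular points by increasing real part (a conjugate pair: the negative imaginary part first).


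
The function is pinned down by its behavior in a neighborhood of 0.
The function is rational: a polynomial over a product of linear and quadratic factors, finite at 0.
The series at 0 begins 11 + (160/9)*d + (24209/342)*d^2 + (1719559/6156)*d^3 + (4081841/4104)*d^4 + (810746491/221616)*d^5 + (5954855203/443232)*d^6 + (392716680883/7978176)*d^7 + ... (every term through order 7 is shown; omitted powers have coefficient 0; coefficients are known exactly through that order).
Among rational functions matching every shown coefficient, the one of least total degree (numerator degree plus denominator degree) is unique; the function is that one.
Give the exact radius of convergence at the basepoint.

The radius of convergence is 3/11.

No rational of total degree below 5 reproduces all 8 coefficients; solving the [2/3] Pade equations on them gives f(d) = (35*d**2/19 + 25*d/11 - 18/7)/((d - 3/11)*(d**2 + d + 6/7)), whose expansion matches every shown term.
Denominator factor (d - 3/11): pole of order 1 at 3/11, modulus 3/11.
Denominator factor (d**2 + d + 6/7): discriminant -17/7, complex-conjugate roots (-1/2) + ((1/14)*sqrt(119))*i and (-1/2) - ((1/14)*sqrt(119))*i; poles of order 1, moduli (1/7)*sqrt(42) and (1/7)*sqrt(42).
The radius of convergence is the smallest modulus among the singular points: 3/11.


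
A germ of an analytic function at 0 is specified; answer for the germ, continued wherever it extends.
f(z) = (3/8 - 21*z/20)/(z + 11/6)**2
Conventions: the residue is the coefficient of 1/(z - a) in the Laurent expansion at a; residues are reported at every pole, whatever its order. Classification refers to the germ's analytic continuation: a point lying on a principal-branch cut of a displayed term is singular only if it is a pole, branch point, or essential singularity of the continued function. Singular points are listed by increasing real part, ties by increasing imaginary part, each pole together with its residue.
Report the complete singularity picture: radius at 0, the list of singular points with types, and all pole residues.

Denominator factor (z + 11/6)^2: pole of order 2 at -11/6, modulus 11/6.
The radius of convergence is the smallest modulus among the singular points: 11/6.
At the order-2 pole -11/6 set g(z) = (z - (-11/6))^2*f(z) = 3/8 - 21*z/20.
Order-2 pole: residue = g'(a); g'(-11/6) = -21/20, so the residue is -21/20.

Radius of convergence at 0: 11/6.
At -11/6: a pole of order 2; residue -21/20.


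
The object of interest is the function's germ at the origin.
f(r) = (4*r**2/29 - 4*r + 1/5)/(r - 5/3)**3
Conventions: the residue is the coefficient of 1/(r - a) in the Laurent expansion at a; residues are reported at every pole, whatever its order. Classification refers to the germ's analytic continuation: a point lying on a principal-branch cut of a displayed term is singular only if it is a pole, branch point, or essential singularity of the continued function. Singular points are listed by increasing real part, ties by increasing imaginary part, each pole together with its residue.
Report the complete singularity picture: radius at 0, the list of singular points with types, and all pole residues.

Radius of convergence at 0: 5/3.
At 5/3: a pole of order 3; residue 4/29.

Denominator factor (r - 5/3)^3: pole of order 3 at 5/3, modulus 5/3.
The radius of convergence is the smallest modulus among the singular points: 5/3.
At the order-3 pole 5/3 set g(r) = (r - (5/3))^3*f(r) = 4*r**2/29 - 4*r + 1/5.
Order-3 pole: residue = g''(a)/2; g''(5/3) = 8/29, so the residue is 4/29.


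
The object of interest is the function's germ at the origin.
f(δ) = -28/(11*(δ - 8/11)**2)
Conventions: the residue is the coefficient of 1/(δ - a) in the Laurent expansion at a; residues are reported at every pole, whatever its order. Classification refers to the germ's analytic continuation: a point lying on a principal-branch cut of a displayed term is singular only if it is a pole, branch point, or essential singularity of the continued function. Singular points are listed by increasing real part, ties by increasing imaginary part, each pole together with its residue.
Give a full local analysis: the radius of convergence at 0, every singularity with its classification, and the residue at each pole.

Radius of convergence at 0: 8/11.
At 8/11: a pole of order 2; residue 0.

Denominator factor (δ - 8/11)^2: pole of order 2 at 8/11, modulus 8/11.
The radius of convergence is the smallest modulus among the singular points: 8/11.
At the order-2 pole 8/11 set g(δ) = (δ - (8/11))^2*f(δ) = -28/11.
Order-2 pole: residue = g'(a); g'(8/11) = 0, so the residue is 0.


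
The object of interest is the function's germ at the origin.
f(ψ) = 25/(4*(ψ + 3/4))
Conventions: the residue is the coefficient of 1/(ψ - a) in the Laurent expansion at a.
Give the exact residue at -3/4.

The residue is 25/4.

At the order-1 pole -3/4 set g(ψ) = (ψ - (-3/4))*f(ψ) = 25/4.
Simple pole: residue = g(a) at a = -3/4, which is 25/4.


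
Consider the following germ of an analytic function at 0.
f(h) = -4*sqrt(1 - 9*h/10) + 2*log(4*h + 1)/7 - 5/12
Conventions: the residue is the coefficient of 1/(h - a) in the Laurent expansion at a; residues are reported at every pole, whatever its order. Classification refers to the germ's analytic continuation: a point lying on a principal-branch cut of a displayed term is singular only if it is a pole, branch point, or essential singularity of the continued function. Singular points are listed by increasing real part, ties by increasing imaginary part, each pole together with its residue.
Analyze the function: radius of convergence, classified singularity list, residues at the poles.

Branch term (2/7)*log(1 - h/(-1/4)): its argument vanishes at h = -1/4, a logarithmic branch point, modulus 1/4.
Branch term (-4)*sqrt(1 - h/(10/9)): its argument vanishes at h = 10/9, a square-root branch point, modulus 10/9.
The radius of convergence is the smallest modulus among the singular points: 1/4.
List the singular points by increasing real part (a conjugate pair: the negative imaginary part first).

Radius of convergence at 0: 1/4.
At -1/4: a logarithmic branch point.
At 10/9: an algebraic (square-root) branch point.


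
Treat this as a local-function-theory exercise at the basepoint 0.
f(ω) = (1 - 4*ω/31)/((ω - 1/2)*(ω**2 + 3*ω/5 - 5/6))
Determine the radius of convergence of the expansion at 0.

The radius of convergence is 1/2.

Denominator factor (ω - 1/2): pole of order 1 at 1/2, modulus 1/2.
Denominator factor (ω**2 + 3*ω/5 - 5/6): discriminant 277/75, real irrational roots -3/10 + (1/30)*sqrt(831) and -3/10 - (1/30)*sqrt(831); poles of order 1, moduli -3/10 + (1/30)*sqrt(831) and 3/10 + (1/30)*sqrt(831).
The radius of convergence is the smallest modulus among the singular points: 1/2.


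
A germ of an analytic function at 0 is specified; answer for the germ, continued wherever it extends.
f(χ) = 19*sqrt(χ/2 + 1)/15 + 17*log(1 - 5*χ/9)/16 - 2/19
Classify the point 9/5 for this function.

The term (17/16)*log(1 - χ/(9/5)) has argument 1 - 9/5/(9/5) = 0 at 9/5: a logarithmic (infinitely-sheeted) branch point; the remaining terms are analytic or single-valued there.

The point is a logarithmic branch point.


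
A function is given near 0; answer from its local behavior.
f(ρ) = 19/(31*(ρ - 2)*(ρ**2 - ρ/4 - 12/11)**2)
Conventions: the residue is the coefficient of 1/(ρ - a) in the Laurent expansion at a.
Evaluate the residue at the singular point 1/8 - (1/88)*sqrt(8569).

The residue is -4598/87079 - (250470/2781216181)*sqrt(8569).

The factor ρ**2 - ρ/4 - 12/11 splits as (ρ - a)(ρ - a') with a = 1/8 - (1/88)*sqrt(8569), a' = 1/8 + (1/88)*sqrt(8569). At the order-2 pole a set g(ρ) = (ρ - a)^2*f(ρ) = [19/(31*(ρ - 2))] / (ρ - a')^2.
Order-2 pole: residue = g'(a); g'(1/8 - (1/88)*sqrt(8569)) = -4598/87079 - (250470/2781216181)*sqrt(8569), so the residue is -4598/87079 - (250470/2781216181)*sqrt(8569).


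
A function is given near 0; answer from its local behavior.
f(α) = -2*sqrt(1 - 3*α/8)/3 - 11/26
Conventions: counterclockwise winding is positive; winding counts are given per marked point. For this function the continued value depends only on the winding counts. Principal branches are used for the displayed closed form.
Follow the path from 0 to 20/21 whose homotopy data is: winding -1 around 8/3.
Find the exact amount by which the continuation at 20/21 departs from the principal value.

Continued minus principal equals (2/7)*sqrt(14).

The rational part is single-valued and drops out of the difference; each branch term changes only by its own monodromy.
(-2/3)*sqrt(1 - α/(8/3)): winding -1 is odd, the square root flips sign, contributing -2*(-2/3)*sqrt(1 - (20/21)/(8/3)) = -2*(-2/3)*sqrt(9/14) = (2/7)*sqrt(14).
Summing the contributions at α = 20/21 gives (2/7)*sqrt(14).


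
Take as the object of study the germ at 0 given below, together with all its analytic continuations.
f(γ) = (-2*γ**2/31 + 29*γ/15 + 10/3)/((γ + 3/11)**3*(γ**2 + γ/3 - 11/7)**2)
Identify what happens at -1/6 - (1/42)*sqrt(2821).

The point is a pole of order 2.

The denominator factor γ**2 + γ/3 - 11/7 vanishes at -1/6 - (1/42)*sqrt(2821) and appears to the power 2; the numerator there equals 18919/6510 - (101/2170)*sqrt(2821), nonzero, and no other factor vanishes.
Hence a pole whose order is the multiplicity, 2.


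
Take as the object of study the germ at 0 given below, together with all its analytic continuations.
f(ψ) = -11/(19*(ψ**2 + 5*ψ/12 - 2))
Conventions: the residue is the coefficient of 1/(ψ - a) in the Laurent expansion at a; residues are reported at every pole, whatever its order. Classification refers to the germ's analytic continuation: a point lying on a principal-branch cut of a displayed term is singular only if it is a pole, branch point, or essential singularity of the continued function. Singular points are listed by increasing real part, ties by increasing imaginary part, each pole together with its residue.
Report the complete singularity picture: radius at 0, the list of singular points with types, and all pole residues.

Denominator factor (ψ**2 + 5*ψ/12 - 2): discriminant 1177/144, real irrational roots -5/24 + (1/24)*sqrt(1177) and -5/24 - (1/24)*sqrt(1177); poles of order 1, moduli -5/24 + (1/24)*sqrt(1177) and 5/24 + (1/24)*sqrt(1177).
The radius of convergence is the smallest modulus among the singular points: -5/24 + (1/24)*sqrt(1177).
The factor ψ**2 + 5*ψ/12 - 2 splits as (ψ - a)(ψ - a') with a = -5/24 - (1/24)*sqrt(1177), a' = -5/24 + (1/24)*sqrt(1177). At the order-1 pole a set g(ψ) = (ψ - a)*f(ψ) = [-11/19] / (ψ - a').
Simple pole: residue = g(a) at a = -5/24 - (1/24)*sqrt(1177), which is (12/2033)*sqrt(1177).
The factor ψ**2 + 5*ψ/12 - 2 splits as (ψ - a)(ψ - a') with a = -5/24 + (1/24)*sqrt(1177), a' = -5/24 - (1/24)*sqrt(1177). At the order-1 pole a set g(ψ) = (ψ - a)*f(ψ) = [-11/19] / (ψ - a').
Simple pole: residue = g(a) at a = -5/24 + (1/24)*sqrt(1177), which is -(12/2033)*sqrt(1177).
List the singular points by increasing real part (a conjugate pair: the negative imaginary part first).

Radius of convergence at 0: -5/24 + (1/24)*sqrt(1177).
At -5/24 - (1/24)*sqrt(1177): a pole of order 1; residue (12/2033)*sqrt(1177).
At -5/24 + (1/24)*sqrt(1177): a pole of order 1; residue -(12/2033)*sqrt(1177).


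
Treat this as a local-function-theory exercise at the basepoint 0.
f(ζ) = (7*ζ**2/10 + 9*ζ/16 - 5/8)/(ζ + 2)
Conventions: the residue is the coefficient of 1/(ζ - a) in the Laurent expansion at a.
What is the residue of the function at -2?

The residue is 21/20.

At the order-1 pole -2 set g(ζ) = (ζ - (-2))*f(ζ) = 7*ζ**2/10 + 9*ζ/16 - 5/8.
Simple pole: residue = g(a) at a = -2, which is 21/20.


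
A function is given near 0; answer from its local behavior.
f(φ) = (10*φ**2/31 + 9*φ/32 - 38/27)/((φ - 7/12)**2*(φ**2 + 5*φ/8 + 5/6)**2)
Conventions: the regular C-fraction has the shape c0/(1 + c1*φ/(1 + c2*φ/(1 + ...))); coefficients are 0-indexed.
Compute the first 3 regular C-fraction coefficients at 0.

Taylor coefficients (expand at 0): a_0 = -7296/1225, a_1 = -17658/1715, a_2 = -130019697/9303875.
c0 = a_0 = -7296/1225. Peel one level at a time: if S = 1 + c*φ/S' with S'(0) = 1, then c is the φ-coefficient of S and S' = c*φ/(S - 1).
S_1 = c0/f = 1 + (-14715/8512)*φ + (7211681283/11230392320)*φ^2 + ...; c1 = -14715/8512.
S_2 = c1*φ/(S_1 - 1) = 1 + (2403893761/6471460800)*φ + ...; c2 = 2403893761/6471460800.

The regular C-fraction coefficients are [-7296/1225, -14715/8512, 2403893761/6471460800].


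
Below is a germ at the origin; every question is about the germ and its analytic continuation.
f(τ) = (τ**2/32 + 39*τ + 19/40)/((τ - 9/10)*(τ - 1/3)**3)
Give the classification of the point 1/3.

The point is a pole of order 3.

The denominator factor τ - 1/3 vanishes at 1/3 and appears to the power 3; the numerator there equals 19409/1440, nonzero, and no other factor vanishes.
Hence a pole whose order is the multiplicity, 3.


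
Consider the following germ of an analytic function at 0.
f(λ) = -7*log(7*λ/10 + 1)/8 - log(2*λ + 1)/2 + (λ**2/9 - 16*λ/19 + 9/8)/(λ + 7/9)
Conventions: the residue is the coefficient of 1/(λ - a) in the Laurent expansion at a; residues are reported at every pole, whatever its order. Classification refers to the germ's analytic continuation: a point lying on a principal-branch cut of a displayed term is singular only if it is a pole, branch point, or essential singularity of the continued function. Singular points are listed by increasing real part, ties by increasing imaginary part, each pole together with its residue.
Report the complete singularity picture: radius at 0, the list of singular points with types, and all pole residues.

Radius of convergence at 0: 1/2.
At -10/7: a logarithmic branch point.
At -7/9: a pole of order 1; residue 204683/110808.
At -1/2: a logarithmic branch point.

Denominator factor (λ + 7/9): pole of order 1 at -7/9, modulus 7/9.
Branch term (-7/8)*log(1 - λ/(-10/7)): its argument vanishes at λ = -10/7, a logarithmic branch point, modulus 10/7.
Branch term (-1/2)*log(1 - λ/(-1/2)): its argument vanishes at λ = -1/2, a logarithmic branch point, modulus 1/2.
The radius of convergence is the smallest modulus among the singular points: 1/2.
The branch terms are analytic at -7/9 and contribute nothing to the residue; only the rational part matters.
At the order-1 pole -7/9 set g(λ) = (λ - (-7/9))*(rational part) = λ**2/9 - 16*λ/19 + 9/8.
Simple pole: residue = g(a) at a = -7/9, which is 204683/110808.
List the singular points by increasing real part (a conjugate pair: the negative imaginary part first).


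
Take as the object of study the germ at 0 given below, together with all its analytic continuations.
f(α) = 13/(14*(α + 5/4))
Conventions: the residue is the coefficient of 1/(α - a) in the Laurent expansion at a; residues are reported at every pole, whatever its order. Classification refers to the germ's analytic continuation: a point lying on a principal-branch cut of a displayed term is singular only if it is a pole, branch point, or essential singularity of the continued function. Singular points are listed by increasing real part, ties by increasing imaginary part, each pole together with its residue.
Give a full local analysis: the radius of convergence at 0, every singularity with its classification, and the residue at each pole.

Radius of convergence at 0: 5/4.
At -5/4: a pole of order 1; residue 13/14.

Denominator factor (α + 5/4): pole of order 1 at -5/4, modulus 5/4.
The radius of convergence is the smallest modulus among the singular points: 5/4.
At the order-1 pole -5/4 set g(α) = (α - (-5/4))*f(α) = 13/14.
Simple pole: residue = g(a) at a = -5/4, which is 13/14.


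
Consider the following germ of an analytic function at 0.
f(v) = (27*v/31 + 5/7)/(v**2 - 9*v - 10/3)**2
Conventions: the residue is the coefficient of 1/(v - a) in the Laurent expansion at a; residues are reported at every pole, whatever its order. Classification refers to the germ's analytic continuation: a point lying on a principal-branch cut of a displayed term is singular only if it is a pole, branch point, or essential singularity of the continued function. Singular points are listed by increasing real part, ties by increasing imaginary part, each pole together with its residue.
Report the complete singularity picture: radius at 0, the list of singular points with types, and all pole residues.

Denominator factor (v**2 - 9*v - 10/3)^2: discriminant 283/3, real irrational roots 9/2 + (1/6)*sqrt(849) and 9/2 - (1/6)*sqrt(849); poles of order 2, moduli 9/2 + (1/6)*sqrt(849) and -9/2 + (1/6)*sqrt(849).
The radius of convergence is the smallest modulus among the singular points: -9/2 + (1/6)*sqrt(849).
The factor v**2 - 9*v - 10/3 splits as (v - a)(v - a') with a = 9/2 - (1/6)*sqrt(849), a' = 9/2 + (1/6)*sqrt(849). At the order-2 pole a set g(v) = (v - a)^2*f(v) = [27*v/31 + 5/7] / (v - a')^2.
Order-2 pole: residue = g'(a); g'(9/2 - (1/6)*sqrt(849)) = (6033/17379313)*sqrt(849), so the residue is (6033/17379313)*sqrt(849).
The factor v**2 - 9*v - 10/3 splits as (v - a)(v - a') with a = 9/2 + (1/6)*sqrt(849), a' = 9/2 - (1/6)*sqrt(849). At the order-2 pole a set g(v) = (v - a)^2*f(v) = [27*v/31 + 5/7] / (v - a')^2.
Order-2 pole: residue = g'(a); g'(9/2 + (1/6)*sqrt(849)) = -(6033/17379313)*sqrt(849), so the residue is -(6033/17379313)*sqrt(849).
List the singular points by increasing real part (a conjugate pair: the negative imaginary part first).

Radius of convergence at 0: -9/2 + (1/6)*sqrt(849).
At 9/2 - (1/6)*sqrt(849): a pole of order 2; residue (6033/17379313)*sqrt(849).
At 9/2 + (1/6)*sqrt(849): a pole of order 2; residue -(6033/17379313)*sqrt(849).


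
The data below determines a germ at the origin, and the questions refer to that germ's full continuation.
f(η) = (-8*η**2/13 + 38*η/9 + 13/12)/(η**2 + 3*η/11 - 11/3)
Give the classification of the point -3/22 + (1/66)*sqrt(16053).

The denominator factor η**2 + 3*η/11 - 11/3 vanishes at -3/22 + (1/66)*sqrt(16053) and appears to the power 1; the numerator there equals -33443/18876 + (2825/42471)*sqrt(16053), nonzero, and no other factor vanishes.
Hence a pole whose order is the multiplicity, 1.

The point is a pole of order 1.


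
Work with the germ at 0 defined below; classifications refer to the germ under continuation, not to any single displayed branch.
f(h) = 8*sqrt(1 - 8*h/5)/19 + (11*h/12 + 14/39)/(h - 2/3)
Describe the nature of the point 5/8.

The term (8/19)*sqrt(1 - h/(5/8)) has argument 1 - 5/8/(5/8) = 0 at 5/8: a square-root (algebraic, two-sheeted) branch point; the remaining terms are analytic or single-valued there.

The point is an algebraic (square-root) branch point.


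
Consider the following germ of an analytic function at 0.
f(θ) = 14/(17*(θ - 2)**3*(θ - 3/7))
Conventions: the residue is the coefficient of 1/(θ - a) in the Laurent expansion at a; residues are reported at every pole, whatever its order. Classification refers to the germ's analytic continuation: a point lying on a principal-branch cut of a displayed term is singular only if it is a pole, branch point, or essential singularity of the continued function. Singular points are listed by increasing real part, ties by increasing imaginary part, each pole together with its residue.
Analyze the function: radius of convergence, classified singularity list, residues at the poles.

Radius of convergence at 0: 3/7.
At 3/7: a pole of order 1; residue -4802/22627.
At 2: a pole of order 3; residue 4802/22627.

Denominator factor (θ - 3/7): pole of order 1 at 3/7, modulus 3/7.
Denominator factor (θ - 2)^3: pole of order 3 at 2, modulus 2.
The radius of convergence is the smallest modulus among the singular points: 3/7.
At the order-1 pole 3/7 set g(θ) = (θ - (3/7))*f(θ) = 14/(17*(θ - 2)**3).
Simple pole: residue = g(a) at a = 3/7, which is -4802/22627.
At the order-3 pole 2 set g(θ) = (θ - (2))^3*f(θ) = 14/(17*(θ - 3/7)).
Order-3 pole: residue = g''(a)/2; g''(2) = 9604/22627, so the residue is 4802/22627.
List the singular points by increasing real part (a conjugate pair: the negative imaginary part first).


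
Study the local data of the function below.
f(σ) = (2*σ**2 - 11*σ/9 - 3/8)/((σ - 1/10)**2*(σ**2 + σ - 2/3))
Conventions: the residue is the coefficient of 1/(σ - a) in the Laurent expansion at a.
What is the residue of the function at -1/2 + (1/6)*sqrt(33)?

The factor σ**2 + σ - 2/3 splits as (σ - a)(σ - a') with a = -1/2 + (1/6)*sqrt(33), a' = -1/2 - (1/6)*sqrt(33). At the order-1 pole a set g(σ) = (σ - a)*f(σ) = [(2*σ**2 - 11*σ/9 - 3/8)/(σ - 1/10)**2] / (σ - a').
Simple pole: residue = g(a) at a = -1/2 + (1/6)*sqrt(33), which is -139100/83667 - (142625/1840674)*sqrt(33).

The residue is -139100/83667 - (142625/1840674)*sqrt(33).
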